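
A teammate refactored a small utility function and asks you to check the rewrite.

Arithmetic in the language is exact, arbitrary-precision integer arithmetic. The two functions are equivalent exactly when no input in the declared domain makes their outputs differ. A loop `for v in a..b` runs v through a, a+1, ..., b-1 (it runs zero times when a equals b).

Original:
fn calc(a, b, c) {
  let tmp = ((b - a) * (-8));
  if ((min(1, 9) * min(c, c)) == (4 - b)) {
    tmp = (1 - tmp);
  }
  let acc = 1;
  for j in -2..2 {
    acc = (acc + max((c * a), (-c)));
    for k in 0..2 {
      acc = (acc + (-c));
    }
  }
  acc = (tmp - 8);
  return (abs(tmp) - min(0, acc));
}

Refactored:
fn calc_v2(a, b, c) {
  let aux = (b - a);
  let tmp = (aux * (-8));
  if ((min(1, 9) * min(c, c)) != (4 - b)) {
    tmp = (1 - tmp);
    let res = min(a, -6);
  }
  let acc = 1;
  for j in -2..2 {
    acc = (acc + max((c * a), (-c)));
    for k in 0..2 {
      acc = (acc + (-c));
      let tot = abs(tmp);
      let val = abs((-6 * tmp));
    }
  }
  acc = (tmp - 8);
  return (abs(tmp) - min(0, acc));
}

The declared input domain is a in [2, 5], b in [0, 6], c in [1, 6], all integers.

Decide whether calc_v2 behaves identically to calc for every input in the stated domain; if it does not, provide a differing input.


Evaluate both at a=2, b=0, c=1.
calc: tmp = 16; ((min(1, 9) * min(c, c)) == (4 - b)) -> false; acc = 1; [j=-2]; acc = 3; [k=0]; acc = 2; [k=1]; acc = 1; [j=-1]; acc = 3; [k=0]; acc = 2; [k=1]; acc = 1; [j=0]; acc = 3; [k=0]; acc = 2; [k=1]; acc = 1; [j=1]; acc = 3; [k=0]; acc = 2; [k=1]; acc = 1; acc = 8; return 16
calc_v2: aux = -2; tmp = 16; ((min(1, 9) * min(c, c)) != (4 - b)) -> true; tmp = -15; res = -6; acc = 1; [j=-2]; acc = 3; [k=0]; acc = 2; tot = 15; val = 90; [k=1]; acc = 1; tot = 15; val = 90; [j=-1]; acc = 3; [k=0]; acc = 2; tot = 15; val = 90; [k=1]; acc = 1; tot = 15; val = 90; [j=0]; acc = 3; [k=0]; acc = 2; tot = 15; val = 90; [k=1]; acc = 1; tot = 15; val = 90; [j=1]; acc = 3; [k=0]; acc = 2; tot = 15; val = 90; [k=1]; acc = 1; tot = 15; val = 90; acc = -23; return 38
16 and 38 differ, so these are not the same function on this domain.
verdict: not equivalent; witness: a=2, b=0, c=1


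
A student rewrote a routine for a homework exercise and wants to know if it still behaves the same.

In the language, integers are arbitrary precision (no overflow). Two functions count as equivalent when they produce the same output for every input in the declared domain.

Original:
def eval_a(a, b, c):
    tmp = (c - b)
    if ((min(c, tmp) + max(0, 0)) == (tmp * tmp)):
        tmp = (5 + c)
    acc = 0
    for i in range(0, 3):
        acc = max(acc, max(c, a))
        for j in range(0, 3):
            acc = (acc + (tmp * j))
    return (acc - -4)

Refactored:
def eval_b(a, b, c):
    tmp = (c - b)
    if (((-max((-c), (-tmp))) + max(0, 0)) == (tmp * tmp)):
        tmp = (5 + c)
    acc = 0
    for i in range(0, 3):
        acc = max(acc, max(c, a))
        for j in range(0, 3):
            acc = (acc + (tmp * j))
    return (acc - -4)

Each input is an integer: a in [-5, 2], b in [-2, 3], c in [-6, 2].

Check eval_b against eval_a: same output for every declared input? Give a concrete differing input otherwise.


Reading the diff, among the changes: min/max/abs usage differs.
Spot check at a=1, b=3, c=0 — eval_a: tmp = -3; ((min(c, tmp) + max(0, 0)) == (tmp * tmp)) -> false; acc = 0; [i=0]; acc = 1; [j=0]; acc = 1; [j=1]; acc = -2; [j=2]; acc = -8; [i=1]; acc = 1; [j=0]; acc = 1; [j=1]; acc = -2; [j=2]; acc = -8; [i=2]; acc = 1; [j=0]; acc = 1; [j=1]; acc = -2; [j=2]; acc = -8; return -4. eval_b: tmp = -3; (((-max((-c), (-tmp))) + max(0, 0)) == (tmp * tmp)) -> false; acc = 0; [i=0]; acc = 1; [j=0]; acc = 1; [j=1]; acc = -2; [j=2]; acc = -8; [i=1]; acc = 1; [j=0]; acc = 1; [j=1]; acc = -2; [j=2]; acc = -8; [i=2]; acc = 1; [j=0]; acc = 1; [j=1]; acc = -2; [j=2]; acc = -8; return -4. Both give -4.
Every one of the 432 inputs gives matching results.
verdict: equivalent


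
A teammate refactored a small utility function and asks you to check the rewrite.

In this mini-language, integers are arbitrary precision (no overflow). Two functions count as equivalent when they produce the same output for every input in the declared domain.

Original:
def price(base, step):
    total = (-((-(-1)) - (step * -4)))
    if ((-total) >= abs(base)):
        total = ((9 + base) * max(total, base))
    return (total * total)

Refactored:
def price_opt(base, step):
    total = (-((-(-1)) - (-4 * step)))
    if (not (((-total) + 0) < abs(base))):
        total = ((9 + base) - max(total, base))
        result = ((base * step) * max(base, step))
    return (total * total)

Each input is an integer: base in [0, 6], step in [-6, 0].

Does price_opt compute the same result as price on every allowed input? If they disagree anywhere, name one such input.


There is a counterexample at base=0, step=0: 0 on one side, 81 on the other.
price: total = -1; ((-total) >= abs(base)) -> true; total = 0; return 0
price_opt: total = -1; (not (((-total) + 0) < abs(base))) -> true; total = 9; result = 0; return 81
verdict: not equivalent; witness: base=0, step=0


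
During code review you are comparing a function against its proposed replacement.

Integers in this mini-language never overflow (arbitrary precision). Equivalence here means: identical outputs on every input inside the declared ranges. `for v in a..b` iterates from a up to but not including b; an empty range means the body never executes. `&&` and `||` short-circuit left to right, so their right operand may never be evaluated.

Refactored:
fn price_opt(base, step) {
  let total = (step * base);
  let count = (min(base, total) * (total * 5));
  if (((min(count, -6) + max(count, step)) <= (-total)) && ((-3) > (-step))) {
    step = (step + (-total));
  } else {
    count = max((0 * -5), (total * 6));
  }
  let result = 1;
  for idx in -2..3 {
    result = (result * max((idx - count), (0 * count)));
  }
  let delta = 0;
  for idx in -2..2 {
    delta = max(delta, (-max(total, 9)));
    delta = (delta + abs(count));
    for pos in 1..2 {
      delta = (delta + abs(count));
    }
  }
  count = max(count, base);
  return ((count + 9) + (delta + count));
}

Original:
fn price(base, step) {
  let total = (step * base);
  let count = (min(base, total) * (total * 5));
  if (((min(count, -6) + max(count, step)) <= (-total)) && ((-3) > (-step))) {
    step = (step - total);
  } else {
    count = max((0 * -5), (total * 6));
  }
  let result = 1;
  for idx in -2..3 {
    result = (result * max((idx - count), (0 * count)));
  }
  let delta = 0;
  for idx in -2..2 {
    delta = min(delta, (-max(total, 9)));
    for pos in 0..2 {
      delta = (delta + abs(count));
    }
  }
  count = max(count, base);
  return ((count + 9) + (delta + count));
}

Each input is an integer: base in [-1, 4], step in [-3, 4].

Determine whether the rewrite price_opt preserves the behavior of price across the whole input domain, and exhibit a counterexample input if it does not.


There is a counterexample at base=-1, step=-3: 72 on one side, 189 on the other.
price: total := 3 | count := -15 | (((min(count, -6) + max(count, step)) <= (-total)) && ((-3) > (-step))): false | count := 18 | result := 1 | iter idx=-2: | result := 0 | iter idx=-1: | result := 0 | iter idx=0: | result := 0 | iter idx=1: | result := 0 | iter idx=2: | result := 0 | delta := 0 | iter idx=-2: | delta := -9 | iter pos=0: | delta := 9 | iter pos=1: | delta := 27 | iter idx=-1: | delta := -9 | iter pos=0: | delta := 9 | iter pos=1: | delta := 27 | iter idx=0: | delta := -9 | iter pos=0: | delta := 9 | iter pos=1: | delta := 27 | iter idx=1: | delta := -9 | iter pos=0: | delta := 9 | iter pos=1: | delta := 27 | count := 18 | result 72
price_opt: total := 3 | count := -15 | (((min(count, -6) + max(count, step)) <= (-total)) && ((-3) > (-step))): false | count := 18 | result := 1 | iter idx=-2: | result := 0 | iter idx=-1: | result := 0 | iter idx=0: | result := 0 | iter idx=1: | result := 0 | iter idx=2: | result := 0 | delta := 0 | iter idx=-2: | delta := 0 | delta := 18 | iter pos=1: | delta := 36 | iter idx=-1: | delta := 36 | delta := 54 | iter pos=1: | delta := 72 | iter idx=0: | delta := 72 | delta := 90 | iter pos=1: | delta := 108 | iter idx=1: | delta := 108 | delta := 126 | iter pos=1: | delta := 144 | count := 18 | result 189
verdict: not equivalent; witness: base=-1, step=-3


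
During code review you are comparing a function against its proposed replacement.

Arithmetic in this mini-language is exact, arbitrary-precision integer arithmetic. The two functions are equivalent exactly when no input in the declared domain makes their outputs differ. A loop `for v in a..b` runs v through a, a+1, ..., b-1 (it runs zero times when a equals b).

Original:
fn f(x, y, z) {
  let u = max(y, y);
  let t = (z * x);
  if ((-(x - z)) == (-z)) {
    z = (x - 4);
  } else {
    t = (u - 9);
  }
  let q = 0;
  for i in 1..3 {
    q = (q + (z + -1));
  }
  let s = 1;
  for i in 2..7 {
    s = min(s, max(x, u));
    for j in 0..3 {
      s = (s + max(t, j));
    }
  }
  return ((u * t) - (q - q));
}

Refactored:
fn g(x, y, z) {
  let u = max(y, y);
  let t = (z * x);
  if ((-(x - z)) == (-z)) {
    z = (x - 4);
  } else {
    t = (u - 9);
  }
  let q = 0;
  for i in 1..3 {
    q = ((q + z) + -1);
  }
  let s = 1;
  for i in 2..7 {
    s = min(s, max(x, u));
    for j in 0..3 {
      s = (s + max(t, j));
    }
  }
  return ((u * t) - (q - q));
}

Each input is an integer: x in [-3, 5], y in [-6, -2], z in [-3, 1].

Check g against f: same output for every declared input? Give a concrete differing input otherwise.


Behavior is preserved: although same computation, different form, the outputs never diverge.
One worked example (x=1, y=-5, z=-3) — f: u := -5 | t := -3 | ((-(x - z)) == (-z)): false | t := -14 | q := 0 | iter i=1: | q := -4 | iter i=2: | q := -8 | s := 1 | iter i=2: | s := 1 | iter j=0: | s := 1 | iter j=1: | s := 2 | iter j=2: | s := 4 | iter i=3: | s := 1 | iter j=0: | s := 1 | iter j=1: | s := 2 | iter j=2: | s := 4 | iter i=4: | s := 1 | iter j=0: | s := 1 | iter j=1: | s := 2 | iter j=2: | s := 4 | iter i=5: | s := 1 | iter j=0: | s := 1 | iter j=1: | s := 2 | iter j=2: | s := 4 | iter i=6: | s := 1 | iter j=0: | s := 1 | iter j=1: | s := 2 | iter j=2: | s := 4 | result 70; g: u := -5 | t := -3 | ((-(x - z)) == (-z)): false | t := -14 | q := 0 | iter i=1: | q := -4 | iter i=2: | q := -8 | s := 1 | iter i=2: | s := 1 | iter j=0: | s := 1 | iter j=1: | s := 2 | iter j=2: | s := 4 | iter i=3: | s := 1 | iter j=0: | s := 1 | iter j=1: | s := 2 | iter j=2: | s := 4 | iter i=4: | s := 1 | iter j=0: | s := 1 | iter j=1: | s := 2 | iter j=2: | s := 4 | iter i=5: | s := 1 | iter j=0: | s := 1 | iter j=1: | s := 2 | iter j=2: | s := 4 | iter i=6: | s := 1 | iter j=0: | s := 1 | iter j=1: | s := 2 | iter j=2: | s := 4 | result 70; agreement on 70.
Across all 225 domain points the two functions coincide.
verdict: equivalent


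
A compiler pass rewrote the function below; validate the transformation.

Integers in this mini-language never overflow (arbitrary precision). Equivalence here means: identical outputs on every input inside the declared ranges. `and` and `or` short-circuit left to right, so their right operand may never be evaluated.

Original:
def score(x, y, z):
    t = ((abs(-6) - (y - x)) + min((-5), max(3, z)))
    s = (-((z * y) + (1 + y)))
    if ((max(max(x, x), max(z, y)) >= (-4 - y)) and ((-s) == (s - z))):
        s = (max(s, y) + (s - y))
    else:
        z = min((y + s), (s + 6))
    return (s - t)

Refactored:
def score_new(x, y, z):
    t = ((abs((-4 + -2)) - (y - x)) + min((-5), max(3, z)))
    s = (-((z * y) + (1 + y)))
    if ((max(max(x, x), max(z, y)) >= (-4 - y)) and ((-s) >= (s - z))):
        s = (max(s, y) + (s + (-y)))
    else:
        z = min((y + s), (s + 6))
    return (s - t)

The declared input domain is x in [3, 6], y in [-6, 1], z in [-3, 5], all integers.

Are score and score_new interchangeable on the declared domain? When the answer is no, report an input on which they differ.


There is a counterexample at x=3, y=-6, z=-1: -11 on one side, -6 on the other.
score: t becomes 10; next s becomes -1; next ((max(max(x, x), max(z, y)) >= (-4 - y)) and ((-s) == (s - z))) evaluates to false; next z becomes -7; next final value -11
score_new: t becomes 10; next s becomes -1; next ((max(max(x, x), max(z, y)) >= (-4 - y)) and ((-s) >= (s - z))) evaluates to true; next s becomes 4; next final value -6
verdict: not equivalent; witness: x=3, y=-6, z=-1


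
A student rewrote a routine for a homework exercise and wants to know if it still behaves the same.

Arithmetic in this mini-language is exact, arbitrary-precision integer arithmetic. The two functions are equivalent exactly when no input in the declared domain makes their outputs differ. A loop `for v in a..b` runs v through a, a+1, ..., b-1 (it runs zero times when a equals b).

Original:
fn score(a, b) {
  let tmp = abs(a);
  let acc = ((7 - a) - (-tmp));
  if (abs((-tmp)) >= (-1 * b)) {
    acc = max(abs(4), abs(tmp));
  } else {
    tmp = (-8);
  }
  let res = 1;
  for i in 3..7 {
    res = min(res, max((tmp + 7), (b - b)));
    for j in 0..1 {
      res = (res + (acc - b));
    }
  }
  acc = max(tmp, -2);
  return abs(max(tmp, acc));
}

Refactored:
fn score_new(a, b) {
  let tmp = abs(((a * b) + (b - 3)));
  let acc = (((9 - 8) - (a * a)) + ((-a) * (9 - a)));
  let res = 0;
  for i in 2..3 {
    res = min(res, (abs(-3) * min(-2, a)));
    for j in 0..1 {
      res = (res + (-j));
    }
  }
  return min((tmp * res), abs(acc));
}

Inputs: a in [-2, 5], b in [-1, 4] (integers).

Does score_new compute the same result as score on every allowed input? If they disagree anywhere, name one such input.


These are not equivalent — on a=-2, b=-1 the outputs split (2 vs -12).
score: tmp=2, then acc=11, then (abs((-tmp)) >= (-1 * b)) is true, then acc=4, then res=1, then (i=3), then res=1, then (j=0), then res=6, then (i=4), then res=6, then (j=0), then res=11, then (i=5), then res=9, then (j=0), then res=14, then (i=6), then res=9, then (j=0), then res=14, then acc=2, then returns 2
score_new: tmp=2, then acc=19, then res=0, then (i=2), then res=-6, then (j=0), then res=-6, then returns -12
verdict: not equivalent; witness: a=-2, b=-1


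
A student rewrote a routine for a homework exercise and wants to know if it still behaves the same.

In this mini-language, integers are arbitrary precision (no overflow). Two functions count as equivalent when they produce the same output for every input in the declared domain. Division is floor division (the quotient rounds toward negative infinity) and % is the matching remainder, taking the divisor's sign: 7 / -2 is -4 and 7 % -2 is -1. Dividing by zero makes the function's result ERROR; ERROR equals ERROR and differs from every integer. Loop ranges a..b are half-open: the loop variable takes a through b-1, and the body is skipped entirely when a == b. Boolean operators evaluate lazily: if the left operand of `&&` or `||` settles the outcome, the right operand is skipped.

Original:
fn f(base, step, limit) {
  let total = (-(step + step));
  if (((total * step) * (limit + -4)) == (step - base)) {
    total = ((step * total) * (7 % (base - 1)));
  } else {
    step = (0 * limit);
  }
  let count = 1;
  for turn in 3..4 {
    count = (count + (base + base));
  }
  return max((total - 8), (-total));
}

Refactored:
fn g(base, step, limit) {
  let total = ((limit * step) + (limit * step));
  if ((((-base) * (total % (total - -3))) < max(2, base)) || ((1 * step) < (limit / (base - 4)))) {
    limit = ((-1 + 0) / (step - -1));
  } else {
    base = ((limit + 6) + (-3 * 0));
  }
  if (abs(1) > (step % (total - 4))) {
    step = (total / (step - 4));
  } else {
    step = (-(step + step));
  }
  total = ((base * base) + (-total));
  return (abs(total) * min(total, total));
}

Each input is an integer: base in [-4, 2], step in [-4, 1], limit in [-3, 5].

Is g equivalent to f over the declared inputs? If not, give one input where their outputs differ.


The rewrite breaks on base=-4, step=-4, limit=-3, where the results are 0 and -64.
f: total becomes 8; next (((total * step) * (limit + -4)) == (step - base)) evaluates to false; next step becomes 0; next count becomes 1; next at turn=3:; next count becomes -7; next final value 0
g: total becomes 24; next ((((-base) * (total % (total - -3))) < max(2, base)) || ((1 * step) < (limit / (base - 4)))) evaluates to true; next limit becomes 0; next (abs(1) > (step % (total - 4))) evaluates to false; next step becomes 8; next total becomes -8; next final value -64
verdict: not equivalent; witness: base=-4, step=-4, limit=-3


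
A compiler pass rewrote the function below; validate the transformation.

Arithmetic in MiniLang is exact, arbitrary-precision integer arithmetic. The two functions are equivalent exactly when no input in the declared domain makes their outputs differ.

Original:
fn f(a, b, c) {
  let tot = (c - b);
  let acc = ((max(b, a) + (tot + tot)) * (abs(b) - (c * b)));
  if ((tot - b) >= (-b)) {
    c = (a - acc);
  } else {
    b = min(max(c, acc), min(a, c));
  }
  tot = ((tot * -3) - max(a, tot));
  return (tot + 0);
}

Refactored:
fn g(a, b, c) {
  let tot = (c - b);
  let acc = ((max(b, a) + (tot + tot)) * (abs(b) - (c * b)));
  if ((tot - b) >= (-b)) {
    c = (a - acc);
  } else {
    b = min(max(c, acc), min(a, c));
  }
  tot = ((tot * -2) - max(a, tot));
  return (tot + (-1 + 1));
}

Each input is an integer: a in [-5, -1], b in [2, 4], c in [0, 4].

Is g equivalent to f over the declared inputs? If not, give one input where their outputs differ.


These are not equivalent — on a=-5, b=2, c=0 the outputs split (8 vs 6).
f: tot := -2 | acc := -4 | ((tot - b) >= (-b)): false | b := -5 | tot := 8 | result 8
g: tot := -2 | acc := -4 | ((tot - b) >= (-b)): false | b := -5 | tot := 6 | result 6
verdict: not equivalent; witness: a=-5, b=2, c=0


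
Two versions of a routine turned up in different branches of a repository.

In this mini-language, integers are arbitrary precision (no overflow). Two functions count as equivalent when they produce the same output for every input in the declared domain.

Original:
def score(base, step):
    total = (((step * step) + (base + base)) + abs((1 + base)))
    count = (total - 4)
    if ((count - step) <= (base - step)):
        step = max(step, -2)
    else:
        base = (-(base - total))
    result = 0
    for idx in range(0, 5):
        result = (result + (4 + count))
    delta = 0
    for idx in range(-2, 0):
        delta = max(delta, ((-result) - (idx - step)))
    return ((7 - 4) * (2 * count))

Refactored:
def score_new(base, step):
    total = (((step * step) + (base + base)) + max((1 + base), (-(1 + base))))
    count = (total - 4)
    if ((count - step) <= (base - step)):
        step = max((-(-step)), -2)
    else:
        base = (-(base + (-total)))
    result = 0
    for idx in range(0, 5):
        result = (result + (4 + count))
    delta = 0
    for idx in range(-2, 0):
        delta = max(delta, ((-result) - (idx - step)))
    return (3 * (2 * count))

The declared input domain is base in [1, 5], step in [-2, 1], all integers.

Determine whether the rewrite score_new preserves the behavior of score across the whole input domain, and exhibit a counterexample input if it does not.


Behavior is preserved: although min/max/abs usage differs; arithmetic usage differs; constant usage differs, the outputs never diverge.
As a probe, take base=2, step=-2: score runs total becomes 11; next count becomes 7; next ((count - step) <= (base - step)) evaluates to false; next base becomes 9; next result becomes 0; next at idx=0:; next result becomes 11; next at idx=1:; next result becomes 22; next at idx=2:; next result becomes 33; next at idx=3:; next result becomes 44; next at idx=4:; next result becomes 55; next delta becomes 0; next at idx=-2:; next delta becomes 0; next at idx=-1:; next delta becomes 0; next final value 42; score_new runs total becomes 11; next count becomes 7; next ((count - step) <= (base - step)) evaluates to false; next base becomes 9; next result becomes 0; next at idx=0:; next result becomes 11; next at idx=1:; next result becomes 22; next at idx=2:; next result becomes 33; next at idx=3:; next result becomes 44; next at idx=4:; next result becomes 55; next delta becomes 0; next at idx=-2:; next delta becomes 0; next at idx=-1:; next delta becomes 0; next final value 42; both end at 42.
Checked all 20 inputs in the declared domain: the outputs agree on every one.
verdict: equivalent


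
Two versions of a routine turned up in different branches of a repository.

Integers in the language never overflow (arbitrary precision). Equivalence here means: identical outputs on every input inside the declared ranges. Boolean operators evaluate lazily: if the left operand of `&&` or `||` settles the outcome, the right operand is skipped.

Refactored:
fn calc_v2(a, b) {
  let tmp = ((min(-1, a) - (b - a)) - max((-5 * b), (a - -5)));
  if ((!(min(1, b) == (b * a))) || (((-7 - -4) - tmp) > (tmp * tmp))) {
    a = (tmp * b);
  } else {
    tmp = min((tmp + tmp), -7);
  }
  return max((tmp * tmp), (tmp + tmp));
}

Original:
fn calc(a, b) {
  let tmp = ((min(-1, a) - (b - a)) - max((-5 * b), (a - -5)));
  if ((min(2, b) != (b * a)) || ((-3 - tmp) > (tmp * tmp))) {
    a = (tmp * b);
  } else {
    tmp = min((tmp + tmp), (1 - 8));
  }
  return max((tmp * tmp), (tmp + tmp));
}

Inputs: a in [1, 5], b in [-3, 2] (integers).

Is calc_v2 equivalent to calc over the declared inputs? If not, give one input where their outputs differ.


There is a counterexample at a=1, b=2: 256 on one side, 64 on the other.
calc: tmp := -8 | ((min(2, b) != (b * a)) || ((-3 - tmp) > (tmp * tmp))): false | tmp := -16 | result 256
calc_v2: tmp := -8 | ((!(min(1, b) == (b * a))) || (((-7 - -4) - tmp) > (tmp * tmp))): true | a := -16 | result 64
verdict: not equivalent; witness: a=1, b=2


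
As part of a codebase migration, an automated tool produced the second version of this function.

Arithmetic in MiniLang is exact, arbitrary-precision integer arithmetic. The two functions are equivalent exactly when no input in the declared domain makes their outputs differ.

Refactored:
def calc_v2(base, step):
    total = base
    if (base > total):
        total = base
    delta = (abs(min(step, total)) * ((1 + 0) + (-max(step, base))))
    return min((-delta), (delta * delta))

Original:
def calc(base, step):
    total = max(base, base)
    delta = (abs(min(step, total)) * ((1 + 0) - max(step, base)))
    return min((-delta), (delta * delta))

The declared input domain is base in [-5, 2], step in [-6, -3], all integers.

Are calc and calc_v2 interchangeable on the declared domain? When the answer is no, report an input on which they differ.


The two are interchangeable: min/max/abs usage differs; comparison usage differs; arithmetic usage differs; statement counts differ; branching structure differs, and every declared input agrees.
One worked example (base=-2, step=-5) — calc: total = -2; delta = 15; return -15; calc_v2: total = -2; (base > total) -> false; delta = 15; return -15; agreement on -15.
Every one of the 32 inputs gives matching results.
verdict: equivalent


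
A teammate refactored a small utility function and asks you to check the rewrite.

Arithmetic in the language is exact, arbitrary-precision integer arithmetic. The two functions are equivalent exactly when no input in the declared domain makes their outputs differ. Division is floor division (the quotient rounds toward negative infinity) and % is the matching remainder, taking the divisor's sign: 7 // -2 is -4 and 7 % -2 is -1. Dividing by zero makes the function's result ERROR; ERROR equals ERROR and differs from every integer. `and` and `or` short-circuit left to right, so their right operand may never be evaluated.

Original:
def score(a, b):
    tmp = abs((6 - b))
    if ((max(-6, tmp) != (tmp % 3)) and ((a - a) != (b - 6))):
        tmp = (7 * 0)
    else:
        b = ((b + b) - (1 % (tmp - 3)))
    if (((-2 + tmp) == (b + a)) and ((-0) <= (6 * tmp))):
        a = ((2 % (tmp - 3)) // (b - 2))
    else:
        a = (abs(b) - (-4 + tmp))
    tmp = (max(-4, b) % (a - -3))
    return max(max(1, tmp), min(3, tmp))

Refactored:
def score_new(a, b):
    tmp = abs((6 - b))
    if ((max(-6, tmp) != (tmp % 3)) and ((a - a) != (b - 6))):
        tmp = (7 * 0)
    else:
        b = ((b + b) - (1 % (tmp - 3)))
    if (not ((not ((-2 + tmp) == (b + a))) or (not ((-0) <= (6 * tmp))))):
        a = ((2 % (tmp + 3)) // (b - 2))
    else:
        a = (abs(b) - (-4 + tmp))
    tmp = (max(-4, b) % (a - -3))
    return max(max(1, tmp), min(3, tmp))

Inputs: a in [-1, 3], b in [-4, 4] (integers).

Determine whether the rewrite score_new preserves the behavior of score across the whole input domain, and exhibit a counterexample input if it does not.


Try a=-1, b=-1.
score: tmp := 7 | ((max(-6, tmp) != (tmp % 3)) and ((a - a) != (b - 6))): true | tmp := 0 | (((-2 + tmp) == (b + a)) and ((-0) <= (6 * tmp))): true | a := 0 | tmp := 2 | result 2
score_new: tmp := 7 | ((max(-6, tmp) != (tmp % 3)) and ((a - a) != (b - 6))): true | tmp := 0 | (not ((not ((-2 + tmp) == (b + a))) or (not ((-0) <= (6 * tmp))))): true | a := -1 | tmp := 1 | result 1
2 against 1: the behavior changed.
verdict: not equivalent; witness: a=-1, b=-1


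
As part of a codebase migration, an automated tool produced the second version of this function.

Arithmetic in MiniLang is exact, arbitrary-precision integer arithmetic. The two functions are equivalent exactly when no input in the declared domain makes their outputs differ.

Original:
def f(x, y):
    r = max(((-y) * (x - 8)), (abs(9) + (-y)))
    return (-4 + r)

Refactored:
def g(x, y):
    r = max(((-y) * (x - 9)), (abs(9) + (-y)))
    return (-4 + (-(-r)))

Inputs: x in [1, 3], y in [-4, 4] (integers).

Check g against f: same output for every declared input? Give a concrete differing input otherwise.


Not equivalent: x=1, y=2 separates them (10 vs 12).
f: r := 14 | result 10
g: r := 16 | result 12
verdict: not equivalent; witness: x=1, y=2


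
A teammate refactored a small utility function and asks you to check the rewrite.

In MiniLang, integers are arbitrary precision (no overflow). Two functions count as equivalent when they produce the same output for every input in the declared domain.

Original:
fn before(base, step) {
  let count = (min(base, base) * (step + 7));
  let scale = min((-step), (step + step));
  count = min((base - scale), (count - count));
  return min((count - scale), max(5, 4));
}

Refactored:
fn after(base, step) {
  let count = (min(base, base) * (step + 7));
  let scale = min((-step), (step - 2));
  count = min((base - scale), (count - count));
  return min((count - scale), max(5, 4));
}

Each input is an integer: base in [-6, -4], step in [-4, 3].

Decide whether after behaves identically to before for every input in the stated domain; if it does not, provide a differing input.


Run the pair on base=-6, step=-3.
before: count = -24; scale = -6; count = 0; return 5
after: count = -24; scale = -5; count = -1; return 4
5 against 4: the behavior changed.
verdict: not equivalent; witness: base=-6, step=-3


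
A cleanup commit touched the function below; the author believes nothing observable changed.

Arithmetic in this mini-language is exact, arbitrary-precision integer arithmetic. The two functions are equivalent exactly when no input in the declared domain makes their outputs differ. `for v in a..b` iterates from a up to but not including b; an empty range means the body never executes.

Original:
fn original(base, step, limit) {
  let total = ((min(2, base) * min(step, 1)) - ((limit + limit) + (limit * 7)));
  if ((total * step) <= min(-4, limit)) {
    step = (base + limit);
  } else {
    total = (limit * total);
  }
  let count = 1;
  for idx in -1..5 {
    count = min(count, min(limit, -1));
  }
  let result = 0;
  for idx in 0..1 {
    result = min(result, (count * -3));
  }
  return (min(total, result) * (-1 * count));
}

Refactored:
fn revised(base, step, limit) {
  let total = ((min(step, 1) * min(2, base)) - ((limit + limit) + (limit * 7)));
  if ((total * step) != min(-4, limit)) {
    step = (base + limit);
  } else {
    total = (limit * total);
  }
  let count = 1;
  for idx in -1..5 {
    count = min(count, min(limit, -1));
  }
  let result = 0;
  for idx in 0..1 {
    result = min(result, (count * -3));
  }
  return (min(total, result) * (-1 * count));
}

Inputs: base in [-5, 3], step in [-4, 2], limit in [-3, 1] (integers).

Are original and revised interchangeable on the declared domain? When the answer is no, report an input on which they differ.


Consider the input base=-5, step=0, limit=-3.
original: total=27, then ((total * step) <= min(-4, limit)) is false, then total=-81, then count=1, then (idx=-1), then count=-3, then (idx=0), then count=-3, then (idx=1), then count=-3, then (idx=2), then count=-3, then (idx=3), then count=-3, then (idx=4), then count=-3, then result=0, then (idx=0), then result=0, then returns -243
revised: total=27, then ((total * step) != min(-4, limit)) is true, then step=-8, then count=1, then (idx=-1), then count=-3, then (idx=0), then count=-3, then (idx=1), then count=-3, then (idx=2), then count=-3, then (idx=3), then count=-3, then (idx=4), then count=-3, then result=0, then (idx=0), then result=0, then returns 0
-243 vs 0 — the two versions disagree here.
verdict: not equivalent; witness: base=-5, step=0, limit=-3


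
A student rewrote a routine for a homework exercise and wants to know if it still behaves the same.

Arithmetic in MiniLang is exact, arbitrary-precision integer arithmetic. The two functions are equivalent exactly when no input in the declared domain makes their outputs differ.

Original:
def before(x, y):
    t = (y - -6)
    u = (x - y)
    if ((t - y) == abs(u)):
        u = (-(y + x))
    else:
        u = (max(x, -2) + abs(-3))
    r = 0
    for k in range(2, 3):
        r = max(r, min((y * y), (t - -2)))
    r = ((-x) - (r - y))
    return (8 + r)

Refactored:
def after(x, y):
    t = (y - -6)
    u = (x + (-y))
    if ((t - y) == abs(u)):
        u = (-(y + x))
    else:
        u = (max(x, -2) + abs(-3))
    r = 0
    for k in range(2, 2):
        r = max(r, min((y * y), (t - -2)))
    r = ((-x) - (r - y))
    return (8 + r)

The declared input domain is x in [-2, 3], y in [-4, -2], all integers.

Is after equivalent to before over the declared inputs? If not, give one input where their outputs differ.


Not equivalent: x=-2, y=-4 separates them (2 vs 6).
before: t=2, then u=2, then ((t - y) == abs(u)) is false, then u=1, then r=0, then (k=2), then r=4, then r=-6, then returns 2
after: t=2, then u=2, then ((t - y) == abs(u)) is false, then u=1, then r=0, then the loop over k runs zero times, then r=-2, then returns 6
verdict: not equivalent; witness: x=-2, y=-4


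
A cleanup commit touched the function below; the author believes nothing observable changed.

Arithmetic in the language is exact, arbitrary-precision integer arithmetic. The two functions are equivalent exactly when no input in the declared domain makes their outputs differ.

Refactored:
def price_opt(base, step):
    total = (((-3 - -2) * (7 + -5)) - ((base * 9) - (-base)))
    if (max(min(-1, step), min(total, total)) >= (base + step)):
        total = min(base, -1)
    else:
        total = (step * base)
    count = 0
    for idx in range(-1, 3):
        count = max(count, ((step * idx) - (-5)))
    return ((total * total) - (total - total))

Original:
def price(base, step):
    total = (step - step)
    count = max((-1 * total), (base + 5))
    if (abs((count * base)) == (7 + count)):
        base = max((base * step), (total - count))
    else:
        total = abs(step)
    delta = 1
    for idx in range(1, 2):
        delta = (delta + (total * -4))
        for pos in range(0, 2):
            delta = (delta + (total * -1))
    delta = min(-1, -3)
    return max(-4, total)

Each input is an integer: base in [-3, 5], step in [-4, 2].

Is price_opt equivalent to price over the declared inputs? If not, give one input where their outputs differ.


base=-3, step=-4 yields 4 from price but 9 from price_opt.
verdict: not equivalent; witness: base=-3, step=-4


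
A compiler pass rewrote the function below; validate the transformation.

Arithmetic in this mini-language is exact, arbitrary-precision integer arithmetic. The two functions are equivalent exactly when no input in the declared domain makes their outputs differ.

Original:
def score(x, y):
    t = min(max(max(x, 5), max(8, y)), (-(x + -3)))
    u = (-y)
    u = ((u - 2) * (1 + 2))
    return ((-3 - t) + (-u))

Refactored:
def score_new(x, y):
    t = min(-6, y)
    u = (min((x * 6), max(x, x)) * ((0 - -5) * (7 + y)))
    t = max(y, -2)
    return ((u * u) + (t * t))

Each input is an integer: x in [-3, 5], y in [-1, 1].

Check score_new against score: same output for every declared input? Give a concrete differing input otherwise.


These are not equivalent — on x=-3, y=-1 the outputs split (-6 vs 291601).
score: t := 6 | u := 1 | u := -3 | result -6
score_new: t := -6 | u := -540 | t := -1 | result 291601
verdict: not equivalent; witness: x=-3, y=-1


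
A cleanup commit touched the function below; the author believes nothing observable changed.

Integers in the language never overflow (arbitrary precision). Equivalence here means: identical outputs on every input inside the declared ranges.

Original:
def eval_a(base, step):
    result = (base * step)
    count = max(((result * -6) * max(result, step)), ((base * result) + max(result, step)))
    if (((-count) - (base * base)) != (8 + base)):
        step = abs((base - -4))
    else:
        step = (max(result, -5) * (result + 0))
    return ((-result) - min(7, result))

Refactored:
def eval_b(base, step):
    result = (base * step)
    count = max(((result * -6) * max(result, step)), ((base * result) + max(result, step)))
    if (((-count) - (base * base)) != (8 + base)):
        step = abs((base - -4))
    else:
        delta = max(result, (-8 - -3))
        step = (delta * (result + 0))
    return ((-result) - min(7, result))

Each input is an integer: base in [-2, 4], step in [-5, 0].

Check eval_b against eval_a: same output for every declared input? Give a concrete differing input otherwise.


Although arithmetic usage differs; local variable names differ; constant usage differs; statement counts differ, 42/42 inputs agree.
verdict: equivalent


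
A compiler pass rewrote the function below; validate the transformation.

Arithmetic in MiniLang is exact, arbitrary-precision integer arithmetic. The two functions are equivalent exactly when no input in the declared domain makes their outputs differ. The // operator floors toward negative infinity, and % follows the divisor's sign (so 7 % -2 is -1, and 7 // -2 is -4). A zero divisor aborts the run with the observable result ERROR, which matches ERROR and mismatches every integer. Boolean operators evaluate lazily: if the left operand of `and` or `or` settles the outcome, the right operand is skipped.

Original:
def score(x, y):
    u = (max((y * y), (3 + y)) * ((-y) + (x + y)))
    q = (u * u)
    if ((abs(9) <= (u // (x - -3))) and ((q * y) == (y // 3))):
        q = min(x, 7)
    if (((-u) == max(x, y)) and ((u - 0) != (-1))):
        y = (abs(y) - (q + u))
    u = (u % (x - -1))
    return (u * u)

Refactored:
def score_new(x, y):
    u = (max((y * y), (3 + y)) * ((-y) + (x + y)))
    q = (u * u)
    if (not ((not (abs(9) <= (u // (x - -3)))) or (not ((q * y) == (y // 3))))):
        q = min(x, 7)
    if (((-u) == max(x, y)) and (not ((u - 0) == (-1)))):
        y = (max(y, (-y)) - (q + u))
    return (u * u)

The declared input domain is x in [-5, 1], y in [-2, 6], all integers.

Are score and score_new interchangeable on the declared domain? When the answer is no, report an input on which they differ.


Consider the input x=-5, y=-2.
score: u=-20, then q=400, then ((abs(9) <= (u // (x - -3))) and ((q * y) == (y // 3))) is false, then (((-u) == max(x, y)) and ((u - 0) != (-1))) is false, then u=0, then returns 0
score_new: u=-20, then q=400, then (not ((not (abs(9) <= (u // (x - -3)))) or (not ((q * y) == (y // 3))))) is false, then (((-u) == max(x, y)) and (not ((u - 0) == (-1)))) is false, then returns 400
0 against 400: the behavior changed.
verdict: not equivalent; witness: x=-5, y=-2


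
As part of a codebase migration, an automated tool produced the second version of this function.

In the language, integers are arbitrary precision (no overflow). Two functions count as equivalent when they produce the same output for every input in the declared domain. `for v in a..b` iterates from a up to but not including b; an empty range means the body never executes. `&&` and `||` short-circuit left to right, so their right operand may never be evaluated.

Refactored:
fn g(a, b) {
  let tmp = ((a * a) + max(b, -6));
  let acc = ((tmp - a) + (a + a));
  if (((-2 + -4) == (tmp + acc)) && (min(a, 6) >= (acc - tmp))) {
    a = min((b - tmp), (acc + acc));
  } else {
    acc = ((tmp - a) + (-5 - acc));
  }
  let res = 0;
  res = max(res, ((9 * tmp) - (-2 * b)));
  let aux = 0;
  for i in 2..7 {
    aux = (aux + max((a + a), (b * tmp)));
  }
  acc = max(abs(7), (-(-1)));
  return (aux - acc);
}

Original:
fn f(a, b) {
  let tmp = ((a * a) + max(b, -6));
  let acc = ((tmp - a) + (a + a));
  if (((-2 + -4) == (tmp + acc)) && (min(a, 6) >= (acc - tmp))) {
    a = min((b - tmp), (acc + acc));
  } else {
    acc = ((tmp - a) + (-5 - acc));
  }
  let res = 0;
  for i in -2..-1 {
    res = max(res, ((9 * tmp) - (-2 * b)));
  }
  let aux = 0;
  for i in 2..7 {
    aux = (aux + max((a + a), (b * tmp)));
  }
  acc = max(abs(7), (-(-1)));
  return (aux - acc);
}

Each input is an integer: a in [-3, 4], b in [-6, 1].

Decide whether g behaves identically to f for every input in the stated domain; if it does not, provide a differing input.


The two are interchangeable: statement counts differ; also loop structure differs, and every declared input agrees.
As a probe, take a=-3, b=0: f runs tmp=9, then acc=6, then (((-2 + -4) == (tmp + acc)) && (min(a, 6) >= (acc - tmp))) is false, then acc=1, then res=0, then (i=-2), then res=81, then aux=0, then (i=2), then aux=0, then (i=3), then aux=0, then (i=4), then aux=0, then (i=5), then aux=0, then (i=6), then aux=0, then acc=7, then returns -7; g runs tmp=9, then acc=6, then (((-2 + -4) == (tmp + acc)) && (min(a, 6) >= (acc - tmp))) is false, then acc=1, then res=0, then res=81, then aux=0, then (i=2), then aux=0, then (i=3), then aux=0, then (i=4), then aux=0, then (i=5), then aux=0, then (i=6), then aux=0, then acc=7, then returns -7; both end at -7.
Every one of the 64 inputs gives matching results.
verdict: equivalent


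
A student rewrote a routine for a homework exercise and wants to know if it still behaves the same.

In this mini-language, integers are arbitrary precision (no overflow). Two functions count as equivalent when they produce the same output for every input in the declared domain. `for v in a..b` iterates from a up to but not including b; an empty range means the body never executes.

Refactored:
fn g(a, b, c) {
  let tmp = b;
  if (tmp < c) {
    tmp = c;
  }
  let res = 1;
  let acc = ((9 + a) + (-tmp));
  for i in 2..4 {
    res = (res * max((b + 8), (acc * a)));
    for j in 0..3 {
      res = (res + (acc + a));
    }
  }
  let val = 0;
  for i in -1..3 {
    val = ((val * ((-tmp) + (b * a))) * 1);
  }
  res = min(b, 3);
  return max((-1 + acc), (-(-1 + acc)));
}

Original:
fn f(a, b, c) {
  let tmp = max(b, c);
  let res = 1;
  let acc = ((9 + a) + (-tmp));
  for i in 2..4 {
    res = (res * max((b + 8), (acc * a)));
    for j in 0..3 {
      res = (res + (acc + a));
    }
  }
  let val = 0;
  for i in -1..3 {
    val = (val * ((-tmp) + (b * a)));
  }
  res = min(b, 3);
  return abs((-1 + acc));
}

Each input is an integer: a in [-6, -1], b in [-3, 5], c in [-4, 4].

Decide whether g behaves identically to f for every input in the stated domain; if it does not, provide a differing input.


Although statement counts differ, and arithmetic usage differs, and comparison usage differs, and constant usage differs, and min/max/abs usage differs, and branching structure differs, 486/486 inputs agree.
verdict: equivalent
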